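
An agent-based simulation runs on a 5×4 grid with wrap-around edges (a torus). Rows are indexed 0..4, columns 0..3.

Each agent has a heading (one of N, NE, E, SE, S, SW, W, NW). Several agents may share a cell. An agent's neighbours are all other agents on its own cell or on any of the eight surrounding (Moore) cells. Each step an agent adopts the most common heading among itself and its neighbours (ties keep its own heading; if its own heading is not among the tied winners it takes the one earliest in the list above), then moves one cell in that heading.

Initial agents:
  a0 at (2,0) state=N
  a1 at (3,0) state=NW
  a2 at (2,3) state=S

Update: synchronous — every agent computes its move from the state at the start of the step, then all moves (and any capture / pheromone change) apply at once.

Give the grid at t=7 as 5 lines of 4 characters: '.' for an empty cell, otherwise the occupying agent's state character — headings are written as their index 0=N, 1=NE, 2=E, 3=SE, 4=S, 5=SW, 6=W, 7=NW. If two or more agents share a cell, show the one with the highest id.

0...
.7..
....
....
...4

t=1: a0@(1,0):N a1@(2,3):NW a2@(3,3):S
t=2: a0@(0,0):N a1@(1,2):NW a2@(4,3):S
t=3: a0@(4,0):N a1@(0,1):NW a2@(0,3):S
t=4: a0@(3,0):N a1@(4,0):NW a2@(1,3):S
t=5: a0@(2,0):N a1@(3,3):NW a2@(2,3):S
t=6: a0@(1,0):N a1@(2,2):NW a2@(3,3):S
t=7: a0@(0,0):N a1@(1,1):NW a2@(4,3):S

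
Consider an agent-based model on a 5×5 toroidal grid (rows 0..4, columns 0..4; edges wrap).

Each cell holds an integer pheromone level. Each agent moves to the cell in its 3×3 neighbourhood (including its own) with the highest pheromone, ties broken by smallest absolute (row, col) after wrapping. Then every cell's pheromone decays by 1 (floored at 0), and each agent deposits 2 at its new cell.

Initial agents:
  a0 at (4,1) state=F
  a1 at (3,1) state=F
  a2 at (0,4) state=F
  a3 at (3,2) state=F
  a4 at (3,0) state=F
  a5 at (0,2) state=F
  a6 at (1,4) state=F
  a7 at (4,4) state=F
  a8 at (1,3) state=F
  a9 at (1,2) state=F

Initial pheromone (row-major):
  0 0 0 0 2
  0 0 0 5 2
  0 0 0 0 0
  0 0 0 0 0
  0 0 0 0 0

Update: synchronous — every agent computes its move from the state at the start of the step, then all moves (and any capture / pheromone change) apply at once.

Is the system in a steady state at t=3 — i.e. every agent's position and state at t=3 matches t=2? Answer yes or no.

t=1: a0@(0,0) a1@(2,0) a2@(1,3) a3@(2,1) a4@(2,0) a5@(1,3) a6@(1,3) a7@(0,4) a8@(1,3) a9@(1,3) | pheromone: 2 0 0 0 3 / 0 0 0 14 1 / 4 2 0 0 0 / 0 0 0 0 0 / 0 0 0 0 0
t=2: a0@(0,4) a1@(2,0) a2@(1,3) a3@(2,0) a4@(2,0) a5@(1,3) a6@(1,3) a7@(1,3) a8@(1,3) a9@(1,3) | pheromone: 1 0 0 0 4 / 0 0 0 25 0 / 9 1 0 0 0 / 0 0 0 0 0 / 0 0 0 0 0
t=3: a0@(1,3) a1@(2,0) a2@(1,3) a3@(2,0) a4@(2,0) a5@(1,3) a6@(1,3) a7@(1,3) a8@(1,3) a9@(1,3) | pheromone: 0 0 0 0 3 / 0 0 0 38 0 / 14 0 0 0 0 / 0 0 0 0 0 / 0 0 0 0 0

no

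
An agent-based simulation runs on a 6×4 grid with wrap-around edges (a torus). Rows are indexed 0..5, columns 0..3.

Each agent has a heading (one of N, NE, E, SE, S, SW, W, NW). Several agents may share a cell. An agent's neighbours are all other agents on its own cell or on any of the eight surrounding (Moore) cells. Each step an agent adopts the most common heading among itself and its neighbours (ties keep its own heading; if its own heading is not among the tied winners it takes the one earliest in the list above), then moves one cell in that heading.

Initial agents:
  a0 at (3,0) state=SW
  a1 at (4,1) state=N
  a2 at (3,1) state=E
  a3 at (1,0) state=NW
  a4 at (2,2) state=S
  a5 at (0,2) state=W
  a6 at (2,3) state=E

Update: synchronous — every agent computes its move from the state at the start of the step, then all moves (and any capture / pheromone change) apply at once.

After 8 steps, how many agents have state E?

t=1: a0@(3,1):E a1@(3,1):N a2@(3,2):E a3@(0,3):NW a4@(2,3):E a5@(0,1):W a6@(2,0):E
t=2: a0@(3,2):E a1@(3,2):E a2@(3,3):E a3@(5,2):NW a4@(2,0):E a5@(0,0):W a6@(2,1):E
t=3: a0@(3,3):E a1@(3,3):E a2@(3,0):E a3@(4,1):NW a4@(2,1):E a5@(0,3):W a6@(2,2):E
t=4: a0@(3,0):E a1@(3,0):E a2@(3,1):E a3@(3,0):NW a4@(2,2):E a5@(0,2):W a6@(2,3):E
t=5: a0@(3,1):E a1@(3,1):E a2@(3,2):E a3@(3,1):E a4@(2,3):E a5@(0,1):W a6@(2,0):E
t=6: a0@(3,2):E a1@(3,2):E a2@(3,3):E a3@(3,2):E a4@(2,0):E a5@(0,0):W a6@(2,1):E
t=7: a0@(3,3):E a1@(3,3):E a2@(3,0):E a3@(3,3):E a4@(2,1):E a5@(0,3):W a6@(2,2):E
t=8: a0@(3,0):E a1@(3,0):E a2@(3,1):E a3@(3,0):E a4@(2,2):E a5@(0,2):W a6@(2,3):E

6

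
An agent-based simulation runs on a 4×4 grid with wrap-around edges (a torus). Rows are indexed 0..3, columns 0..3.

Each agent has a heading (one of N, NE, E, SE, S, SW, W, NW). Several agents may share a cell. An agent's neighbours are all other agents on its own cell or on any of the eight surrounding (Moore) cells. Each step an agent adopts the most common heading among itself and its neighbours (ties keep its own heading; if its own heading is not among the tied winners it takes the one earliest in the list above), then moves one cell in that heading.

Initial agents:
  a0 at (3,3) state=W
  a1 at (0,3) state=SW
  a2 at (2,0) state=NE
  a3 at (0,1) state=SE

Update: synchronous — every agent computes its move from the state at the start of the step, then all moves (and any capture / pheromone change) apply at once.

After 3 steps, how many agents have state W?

1

t=1: a0@(3,2):W a1@(1,2):SW a2@(1,1):NE a3@(1,2):SE
t=2: a0@(3,1):W a1@(2,1):SW a2@(0,2):NE a3@(2,3):SE
t=3: a0@(3,0):W a1@(3,0):SW a2@(3,3):NE a3@(3,0):SE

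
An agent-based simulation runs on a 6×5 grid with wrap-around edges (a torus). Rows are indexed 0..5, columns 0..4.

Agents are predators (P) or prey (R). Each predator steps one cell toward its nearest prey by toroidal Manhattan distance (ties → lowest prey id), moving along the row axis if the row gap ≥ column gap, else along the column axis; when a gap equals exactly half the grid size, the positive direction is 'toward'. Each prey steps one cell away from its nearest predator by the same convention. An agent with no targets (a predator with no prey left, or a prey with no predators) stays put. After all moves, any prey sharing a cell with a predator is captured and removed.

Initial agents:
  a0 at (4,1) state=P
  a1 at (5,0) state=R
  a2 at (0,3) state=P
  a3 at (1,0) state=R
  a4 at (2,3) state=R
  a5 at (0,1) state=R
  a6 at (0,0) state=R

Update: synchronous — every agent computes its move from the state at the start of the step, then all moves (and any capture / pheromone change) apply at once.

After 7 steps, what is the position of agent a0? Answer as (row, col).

t=1: a0@(5,1):P a1@(0,0):R a2@(1,3):P a3@(1,1):R a4@(3,3):R a5@(1,1):R a6@(0,1):R
t=2: a0@(0,1):P a1@(1,0):R a2@(1,2):P a3@(2,1):R a4@(4,3):R a5@(2,1):R a6@(1,1):R
t=3: a0@(1,1):P a1@(2,0):R a2@(1,1):P a3@(3,1):R a4@(3,3):R a5@(3,1):R a6@(2,1):R
t=4: a0@(2,1):P a1@(3,0):R a2@(2,1):P a3@(4,1):R a4@(4,3):R a5@(4,1):R a6@(3,1):R
t=5: a0@(3,1):P a1@(4,0):R a2@(3,1):P a3@(5,1):R a4@(5,3):R a5@(5,1):R a6@(4,1):R
t=6: a0@(4,1):P a1@(5,0):R a2@(4,1):P a3@(0,1):R a4@(0,3):R a5@(0,1):R a6@(5,1):R
t=7: a0@(5,1):P a1@(0,0):R a2@(5,1):P a3@(1,1):R a4@(1,3):R a5@(1,1):R a6@(0,1):R

(5, 1)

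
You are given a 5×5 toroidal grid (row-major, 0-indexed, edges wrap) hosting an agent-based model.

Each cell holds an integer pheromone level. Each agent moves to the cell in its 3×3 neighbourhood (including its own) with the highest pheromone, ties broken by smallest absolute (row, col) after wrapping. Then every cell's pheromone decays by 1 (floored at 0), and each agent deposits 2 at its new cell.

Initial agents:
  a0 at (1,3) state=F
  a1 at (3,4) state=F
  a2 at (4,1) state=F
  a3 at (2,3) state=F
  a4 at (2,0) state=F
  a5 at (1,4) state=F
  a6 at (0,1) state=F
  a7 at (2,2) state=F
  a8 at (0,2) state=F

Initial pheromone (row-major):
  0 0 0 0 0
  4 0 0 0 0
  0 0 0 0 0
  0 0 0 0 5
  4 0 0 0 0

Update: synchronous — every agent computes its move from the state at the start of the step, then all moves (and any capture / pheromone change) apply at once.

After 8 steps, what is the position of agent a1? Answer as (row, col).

(3, 4)

t=1: a0@(0,2) a1@(3,4) a2@(4,0) a3@(3,4) a4@(3,4) a5@(1,0) a6@(1,0) a7@(1,1) a8@(0,1) | pheromone: 0 2 2 0 0 / 7 2 0 0 0 / 0 0 0 0 0 / 0 0 0 0 10 / 5 0 0 0 0
t=2: a0@(0,1) a1@(3,4) a2@(3,4) a3@(3,4) a4@(3,4) a5@(1,0) a6@(1,0) a7@(1,0) a8@(1,0) | pheromone: 0 3 1 0 0 / 14 1 0 0 0 / 0 0 0 0 0 / 0 0 0 0 17 / 4 0 0 0 0
t=3: a0@(1,0) a1@(3,4) a2@(3,4) a3@(3,4) a4@(3,4) a5@(1,0) a6@(1,0) a7@(1,0) a8@(1,0) | pheromone: 0 2 0 0 0 / 23 0 0 0 0 / 0 0 0 0 0 / 0 0 0 0 24 / 3 0 0 0 0
t=4: a0@(1,0) a1@(3,4) a2@(3,4) a3@(3,4) a4@(3,4) a5@(1,0) a6@(1,0) a7@(1,0) a8@(1,0) | pheromone: 0 1 0 0 0 / 32 0 0 0 0 / 0 0 0 0 0 / 0 0 0 0 31 / 2 0 0 0 0
t=5: a0@(1,0) a1@(3,4) a2@(3,4) a3@(3,4) a4@(3,4) a5@(1,0) a6@(1,0) a7@(1,0) a8@(1,0) | pheromone: 0 0 0 0 0 / 41 0 0 0 0 / 0 0 0 0 0 / 0 0 0 0 38 / 1 0 0 0 0
t=6: a0@(1,0) a1@(3,4) a2@(3,4) a3@(3,4) a4@(3,4) a5@(1,0) a6@(1,0) a7@(1,0) a8@(1,0) | pheromone: 0 0 0 0 0 / 50 0 0 0 0 / 0 0 0 0 0 / 0 0 0 0 45 / 0 0 0 0 0
t=7: a0@(1,0) a1@(3,4) a2@(3,4) a3@(3,4) a4@(3,4) a5@(1,0) a6@(1,0) a7@(1,0) a8@(1,0) | pheromone: 0 0 0 0 0 / 59 0 0 0 0 / 0 0 0 0 0 / 0 0 0 0 52 / 0 0 0 0 0
t=8: a0@(1,0) a1@(3,4) a2@(3,4) a3@(3,4) a4@(3,4) a5@(1,0) a6@(1,0) a7@(1,0) a8@(1,0) | pheromone: 0 0 0 0 0 / 68 0 0 0 0 / 0 0 0 0 0 / 0 0 0 0 59 / 0 0 0 0 0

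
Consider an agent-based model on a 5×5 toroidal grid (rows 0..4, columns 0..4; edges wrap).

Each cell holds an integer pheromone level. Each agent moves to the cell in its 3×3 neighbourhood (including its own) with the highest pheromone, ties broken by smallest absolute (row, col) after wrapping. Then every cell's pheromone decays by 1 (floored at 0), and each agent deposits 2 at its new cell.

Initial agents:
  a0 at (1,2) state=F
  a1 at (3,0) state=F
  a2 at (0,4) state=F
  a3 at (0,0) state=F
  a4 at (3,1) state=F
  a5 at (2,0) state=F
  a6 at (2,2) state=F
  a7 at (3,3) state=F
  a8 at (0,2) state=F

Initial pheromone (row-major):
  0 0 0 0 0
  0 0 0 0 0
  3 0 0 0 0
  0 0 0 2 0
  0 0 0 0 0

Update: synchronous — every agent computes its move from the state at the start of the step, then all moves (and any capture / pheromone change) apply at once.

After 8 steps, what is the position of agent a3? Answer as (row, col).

(0, 0)

t=1: a0@(0,1) a1@(2,0) a2@(0,0) a3@(0,0) a4@(2,0) a5@(2,0) a6@(3,3) a7@(3,3) a8@(0,1) | pheromone: 4 4 0 0 0 / 0 0 0 0 0 / 8 0 0 0 0 / 0 0 0 5 0 / 0 0 0 0 0
t=2: a0@(0,0) a1@(2,0) a2@(0,0) a3@(0,0) a4@(2,0) a5@(2,0) a6@(3,3) a7@(3,3) a8@(0,0) | pheromone: 11 3 0 0 0 / 0 0 0 0 0 / 13 0 0 0 0 / 0 0 0 8 0 / 0 0 0 0 0
t=3: a0@(0,0) a1@(2,0) a2@(0,0) a3@(0,0) a4@(2,0) a5@(2,0) a6@(3,3) a7@(3,3) a8@(0,0) | pheromone: 18 2 0 0 0 / 0 0 0 0 0 / 18 0 0 0 0 / 0 0 0 11 0 / 0 0 0 0 0
t=4: a0@(0,0) a1@(2,0) a2@(0,0) a3@(0,0) a4@(2,0) a5@(2,0) a6@(3,3) a7@(3,3) a8@(0,0) | pheromone: 25 1 0 0 0 / 0 0 0 0 0 / 23 0 0 0 0 / 0 0 0 14 0 / 0 0 0 0 0
t=5: a0@(0,0) a1@(2,0) a2@(0,0) a3@(0,0) a4@(2,0) a5@(2,0) a6@(3,3) a7@(3,3) a8@(0,0) | pheromone: 32 0 0 0 0 / 0 0 0 0 0 / 28 0 0 0 0 / 0 0 0 17 0 / 0 0 0 0 0
t=6: a0@(0,0) a1@(2,0) a2@(0,0) a3@(0,0) a4@(2,0) a5@(2,0) a6@(3,3) a7@(3,3) a8@(0,0) | pheromone: 39 0 0 0 0 / 0 0 0 0 0 / 33 0 0 0 0 / 0 0 0 20 0 / 0 0 0 0 0
t=7: a0@(0,0) a1@(2,0) a2@(0,0) a3@(0,0) a4@(2,0) a5@(2,0) a6@(3,3) a7@(3,3) a8@(0,0) | pheromone: 46 0 0 0 0 / 0 0 0 0 0 / 38 0 0 0 0 / 0 0 0 23 0 / 0 0 0 0 0
t=8: a0@(0,0) a1@(2,0) a2@(0,0) a3@(0,0) a4@(2,0) a5@(2,0) a6@(3,3) a7@(3,3) a8@(0,0) | pheromone: 53 0 0 0 0 / 0 0 0 0 0 / 43 0 0 0 0 / 0 0 0 26 0 / 0 0 0 0 0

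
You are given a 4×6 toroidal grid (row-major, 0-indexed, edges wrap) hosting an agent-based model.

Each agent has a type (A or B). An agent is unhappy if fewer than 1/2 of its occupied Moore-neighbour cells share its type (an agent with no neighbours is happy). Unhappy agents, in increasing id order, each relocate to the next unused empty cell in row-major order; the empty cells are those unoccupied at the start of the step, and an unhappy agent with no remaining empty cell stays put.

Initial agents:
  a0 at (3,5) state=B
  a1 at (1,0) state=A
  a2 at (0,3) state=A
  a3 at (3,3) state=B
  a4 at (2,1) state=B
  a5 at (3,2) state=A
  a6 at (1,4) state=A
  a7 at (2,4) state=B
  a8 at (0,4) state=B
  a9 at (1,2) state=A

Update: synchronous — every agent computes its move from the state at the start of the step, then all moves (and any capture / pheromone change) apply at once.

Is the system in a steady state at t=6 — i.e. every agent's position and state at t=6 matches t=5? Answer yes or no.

no

t=1: a0@(3,5):B a1@(0,0):A a2@(0,3):A a3@(3,3):B a4@(0,1):B a5@(0,2):A a6@(0,5):A a7@(2,4):B a8@(0,4):B a9@(1,2):A
t=2: a0@(3,5):B a1@(1,0):A a2@(0,3):A a3@(3,3):B a4@(1,1):B a5@(0,2):A a6@(1,3):A a7@(2,4):B a8@(0,4):B a9@(1,2):A
t=3: a0@(3,5):B a1@(0,0):A a2@(0,3):A a3@(3,3):B a4@(0,1):B a5@(0,2):A a6@(1,3):A a7@(2,4):B a8@(0,4):B a9@(1,2):A
t=4: a0@(3,5):B a1@(0,5):A a2@(0,3):A a3@(3,3):B a4@(1,0):B a5@(0,2):A a6@(1,3):A a7@(2,4):B a8@(0,4):B a9@(1,2):A
t=5: a0@(3,5):B a1@(0,0):A a2@(0,3):A a3@(3,3):B a4@(0,1):B a5@(0,2):A a6@(1,3):A a7@(2,4):B a8@(1,1):B a9@(1,2):A
t=6: a0@(3,5):B a1@(0,4):A a2@(0,3):A a3@(0,5):B a4@(1,0):B a5@(0,2):A a6@(1,3):A a7@(2,4):B a8@(1,4):B a9@(1,2):A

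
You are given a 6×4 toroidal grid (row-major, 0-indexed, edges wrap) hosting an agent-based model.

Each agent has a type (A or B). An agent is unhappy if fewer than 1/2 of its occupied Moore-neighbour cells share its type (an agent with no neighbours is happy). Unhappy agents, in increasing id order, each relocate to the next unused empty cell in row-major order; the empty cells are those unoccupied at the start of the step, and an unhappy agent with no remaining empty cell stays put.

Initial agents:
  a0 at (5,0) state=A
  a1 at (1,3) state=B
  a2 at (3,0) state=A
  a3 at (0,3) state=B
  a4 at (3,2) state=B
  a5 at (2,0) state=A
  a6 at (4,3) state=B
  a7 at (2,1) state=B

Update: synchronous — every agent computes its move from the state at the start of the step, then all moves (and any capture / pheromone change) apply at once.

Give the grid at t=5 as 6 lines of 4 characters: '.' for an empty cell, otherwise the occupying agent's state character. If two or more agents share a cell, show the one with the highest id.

t=1: a0@(0,0):A a1@(1,3):B a2@(0,1):A a3@(0,3):B a4@(3,2):B a5@(0,2):A a6@(1,0):B a7@(1,1):B
t=2: a0@(1,2):A a1@(1,3):B a2@(0,1):A a3@(0,3):B a4@(3,2):B a5@(2,0):A a6@(1,0):B a7@(2,1):B
t=3: a0@(0,0):A a1@(1,3):B a2@(0,1):A a3@(0,3):B a4@(3,2):B a5@(0,2):A a6@(1,0):B a7@(2,1):B
t=4: a0@(1,1):A a1@(1,3):B a2@(0,1):A a3@(0,3):B a4@(3,2):B a5@(1,2):A a6@(1,0):B a7@(2,1):B
t=5: a0@(1,1):A a1@(1,3):B a2@(0,1):A a3@(0,3):B a4@(3,2):B a5@(0,0):A a6@(1,0):B a7@(2,1):B

AA.B
BA.B
.B..
..B.
....
....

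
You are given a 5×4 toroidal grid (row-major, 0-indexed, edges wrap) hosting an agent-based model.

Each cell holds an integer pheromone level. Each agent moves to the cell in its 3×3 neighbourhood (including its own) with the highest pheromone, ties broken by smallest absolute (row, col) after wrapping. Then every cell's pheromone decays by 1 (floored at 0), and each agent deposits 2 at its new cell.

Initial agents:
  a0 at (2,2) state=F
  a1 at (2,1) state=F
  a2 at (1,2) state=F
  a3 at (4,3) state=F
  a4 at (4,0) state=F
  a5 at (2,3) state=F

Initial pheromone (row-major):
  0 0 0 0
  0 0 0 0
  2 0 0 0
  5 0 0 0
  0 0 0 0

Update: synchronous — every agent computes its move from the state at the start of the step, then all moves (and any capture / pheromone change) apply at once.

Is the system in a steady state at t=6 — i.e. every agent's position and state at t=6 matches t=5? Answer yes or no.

t=1: a0@(1,1) a1@(3,0) a2@(0,1) a3@(3,0) a4@(3,0) a5@(3,0) | pheromone: 0 2 0 0 / 0 2 0 0 / 1 0 0 0 / 12 0 0 0 / 0 0 0 0
t=2: a0@(0,1) a1@(3,0) a2@(0,1) a3@(3,0) a4@(3,0) a5@(3,0) | pheromone: 0 5 0 0 / 0 1 0 0 / 0 0 0 0 / 19 0 0 0 / 0 0 0 0
t=3: a0@(0,1) a1@(3,0) a2@(0,1) a3@(3,0) a4@(3,0) a5@(3,0) | pheromone: 0 8 0 0 / 0 0 0 0 / 0 0 0 0 / 26 0 0 0 / 0 0 0 0
t=4: a0@(0,1) a1@(3,0) a2@(0,1) a3@(3,0) a4@(3,0) a5@(3,0) | pheromone: 0 11 0 0 / 0 0 0 0 / 0 0 0 0 / 33 0 0 0 / 0 0 0 0
t=5: a0@(0,1) a1@(3,0) a2@(0,1) a3@(3,0) a4@(3,0) a5@(3,0) | pheromone: 0 14 0 0 / 0 0 0 0 / 0 0 0 0 / 40 0 0 0 / 0 0 0 0
t=6: a0@(0,1) a1@(3,0) a2@(0,1) a3@(3,0) a4@(3,0) a5@(3,0) | pheromone: 0 17 0 0 / 0 0 0 0 / 0 0 0 0 / 47 0 0 0 / 0 0 0 0

yes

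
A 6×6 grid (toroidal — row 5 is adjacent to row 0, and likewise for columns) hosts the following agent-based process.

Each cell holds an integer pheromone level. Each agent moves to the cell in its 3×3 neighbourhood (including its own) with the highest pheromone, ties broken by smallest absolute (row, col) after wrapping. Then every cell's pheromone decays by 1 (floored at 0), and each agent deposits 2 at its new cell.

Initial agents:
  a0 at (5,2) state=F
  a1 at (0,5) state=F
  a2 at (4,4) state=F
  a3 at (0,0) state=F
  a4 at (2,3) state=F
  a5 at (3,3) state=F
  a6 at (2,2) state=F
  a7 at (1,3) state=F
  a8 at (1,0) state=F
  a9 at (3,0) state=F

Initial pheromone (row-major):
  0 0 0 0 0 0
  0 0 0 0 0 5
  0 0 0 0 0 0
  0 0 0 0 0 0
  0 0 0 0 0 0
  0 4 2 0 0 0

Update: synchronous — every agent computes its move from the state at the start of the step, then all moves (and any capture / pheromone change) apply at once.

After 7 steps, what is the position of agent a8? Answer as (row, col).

(1, 5)

t=1: a0@(5,1) a1@(1,5) a2@(3,3) a3@(1,5) a4@(1,2) a5@(2,2) a6@(1,1) a7@(0,2) a8@(1,5) a9@(2,0) | pheromone: 0 0 2 0 0 0 / 0 2 2 0 0 10 / 2 0 2 0 0 0 / 0 0 0 2 0 0 / 0 0 0 0 0 0 / 0 5 1 0 0 0
t=2: a0@(5,1) a1@(1,5) a2@(2,2) a3@(1,5) a4@(0,2) a5@(1,1) a6@(0,2) a7@(5,1) a8@(1,5) a9@(1,5) | pheromone: 0 0 5 0 0 0 / 0 3 1 0 0 17 / 1 0 3 0 0 0 / 0 0 0 1 0 0 / 0 0 0 0 0 0 / 0 8 0 0 0 0
t=3: a0@(5,1) a1@(1,5) a2@(1,1) a3@(1,5) a4@(5,1) a5@(0,2) a6@(5,1) a7@(5,1) a8@(1,5) a9@(1,5) | pheromone: 0 0 6 0 0 0 / 0 4 0 0 0 24 / 0 0 2 0 0 0 / 0 0 0 0 0 0 / 0 0 0 0 0 0 / 0 15 0 0 0 0
t=4: a0@(5,1) a1@(1,5) a2@(0,2) a3@(1,5) a4@(5,1) a5@(5,1) a6@(5,1) a7@(5,1) a8@(1,5) a9@(1,5) | pheromone: 0 0 7 0 0 0 / 0 3 0 0 0 31 / 0 0 1 0 0 0 / 0 0 0 0 0 0 / 0 0 0 0 0 0 / 0 24 0 0 0 0
t=5: a0@(5,1) a1@(1,5) a2@(5,1) a3@(1,5) a4@(5,1) a5@(5,1) a6@(5,1) a7@(5,1) a8@(1,5) a9@(1,5) | pheromone: 0 0 6 0 0 0 / 0 2 0 0 0 38 / 0 0 0 0 0 0 / 0 0 0 0 0 0 / 0 0 0 0 0 0 / 0 35 0 0 0 0
t=6: a0@(5,1) a1@(1,5) a2@(5,1) a3@(1,5) a4@(5,1) a5@(5,1) a6@(5,1) a7@(5,1) a8@(1,5) a9@(1,5) | pheromone: 0 0 5 0 0 0 / 0 1 0 0 0 45 / 0 0 0 0 0 0 / 0 0 0 0 0 0 / 0 0 0 0 0 0 / 0 46 0 0 0 0
t=7: a0@(5,1) a1@(1,5) a2@(5,1) a3@(1,5) a4@(5,1) a5@(5,1) a6@(5,1) a7@(5,1) a8@(1,5) a9@(1,5) | pheromone: 0 0 4 0 0 0 / 0 0 0 0 0 52 / 0 0 0 0 0 0 / 0 0 0 0 0 0 / 0 0 0 0 0 0 / 0 57 0 0 0 0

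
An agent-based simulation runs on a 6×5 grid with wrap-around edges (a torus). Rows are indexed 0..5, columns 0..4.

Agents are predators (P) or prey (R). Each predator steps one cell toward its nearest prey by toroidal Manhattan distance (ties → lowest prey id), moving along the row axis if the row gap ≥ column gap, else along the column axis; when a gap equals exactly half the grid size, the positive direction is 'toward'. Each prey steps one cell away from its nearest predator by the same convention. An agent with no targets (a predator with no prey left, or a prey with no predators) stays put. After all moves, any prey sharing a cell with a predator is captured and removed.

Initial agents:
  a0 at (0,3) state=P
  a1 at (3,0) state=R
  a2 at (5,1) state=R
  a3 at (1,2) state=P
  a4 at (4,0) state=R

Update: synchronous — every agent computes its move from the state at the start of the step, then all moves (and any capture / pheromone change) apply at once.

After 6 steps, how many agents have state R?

3

t=1: a0@(0,2):P a1@(4,0):R a2@(5,0):R a3@(0,2):P a4@(3,0):R
t=2: a0@(0,1):P a1@(3,0):R a2@(5,4):R a3@(0,1):P a4@(2,0):R
t=3: a0@(0,0):P a1@(2,0):R a2@(5,3):R a3@(0,0):P a4@(3,0):R
t=4: a0@(1,0):P a1@(3,0):R a2@(5,2):R a3@(1,0):P a4@(2,0):R
t=5: a0@(2,0):P a1@(4,0):R a2@(4,2):R a3@(2,0):P a4@(3,0):R
t=6: a0@(3,0):P a1@(5,0):R a2@(5,2):R a3@(3,0):P a4@(4,0):R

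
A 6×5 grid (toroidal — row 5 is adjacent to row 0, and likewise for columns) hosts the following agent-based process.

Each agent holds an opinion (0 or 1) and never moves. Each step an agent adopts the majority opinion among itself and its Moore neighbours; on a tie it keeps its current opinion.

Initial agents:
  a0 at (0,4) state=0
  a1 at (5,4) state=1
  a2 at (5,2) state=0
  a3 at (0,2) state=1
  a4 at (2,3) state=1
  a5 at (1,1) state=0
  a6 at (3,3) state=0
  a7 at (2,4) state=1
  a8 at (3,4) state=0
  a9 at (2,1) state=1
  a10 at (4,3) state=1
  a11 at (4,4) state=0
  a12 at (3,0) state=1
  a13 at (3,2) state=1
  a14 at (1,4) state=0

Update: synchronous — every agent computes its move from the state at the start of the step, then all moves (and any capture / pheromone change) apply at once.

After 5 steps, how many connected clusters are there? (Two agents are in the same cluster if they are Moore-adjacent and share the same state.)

t=1: a0@(0,4):0 a1@(5,4):1 a2@(5,2):1 a3@(0,2):0 a4@(2,3):1 a5@(1,1):1 a6@(3,3):1 a7@(2,4):1 a8@(3,4):1 a9@(2,1):1 a10@(4,3):0 a11@(4,4):0 a12@(3,0):1 a13@(3,2):1 a14@(1,4):0
t=2: a0@(0,4):0 a1@(5,4):0 a2@(5,2):0 a3@(0,2):1 a4@(2,3):1 a5@(1,1):1 a6@(3,3):1 a7@(2,4):1 a8@(3,4):1 a9@(2,1):1 a10@(4,3):1 a11@(4,4):1 a12@(3,0):1 a13@(3,2):1 a14@(1,4):0
t=3: a0@(0,4):0 a1@(5,4):0 a2@(5,2):1 a3@(0,2):1 a4@(2,3):1 a5@(1,1):1 a6@(3,3):1 a7@(2,4):1 a8@(3,4):1 a9@(2,1):1 a10@(4,3):1 a11@(4,4):1 a12@(3,0):1 a13@(3,2):1 a14@(1,4):0
t=4: (unchanged — steady state)

2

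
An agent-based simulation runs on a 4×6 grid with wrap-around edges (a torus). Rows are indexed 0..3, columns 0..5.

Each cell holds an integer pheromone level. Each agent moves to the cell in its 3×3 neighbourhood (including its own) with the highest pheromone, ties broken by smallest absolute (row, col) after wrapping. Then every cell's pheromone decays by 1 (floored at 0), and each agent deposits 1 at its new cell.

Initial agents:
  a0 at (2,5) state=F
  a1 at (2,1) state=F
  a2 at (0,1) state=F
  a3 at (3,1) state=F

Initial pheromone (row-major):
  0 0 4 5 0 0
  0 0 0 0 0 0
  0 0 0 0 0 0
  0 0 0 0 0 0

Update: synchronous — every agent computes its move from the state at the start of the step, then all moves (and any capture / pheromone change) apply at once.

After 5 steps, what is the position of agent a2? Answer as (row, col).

t=1: a0@(1,0) a1@(1,0) a2@(0,2) a3@(0,2) | pheromone: 0 0 5 4 0 0 / 2 0 0 0 0 0 / 0 0 0 0 0 0 / 0 0 0 0 0 0
t=2: a0@(1,0) a1@(1,0) a2@(0,2) a3@(0,2) | pheromone: 0 0 6 3 0 0 / 3 0 0 0 0 0 / 0 0 0 0 0 0 / 0 0 0 0 0 0
t=3: a0@(1,0) a1@(1,0) a2@(0,2) a3@(0,2) | pheromone: 0 0 7 2 0 0 / 4 0 0 0 0 0 / 0 0 0 0 0 0 / 0 0 0 0 0 0
t=4: a0@(1,0) a1@(1,0) a2@(0,2) a3@(0,2) | pheromone: 0 0 8 1 0 0 / 5 0 0 0 0 0 / 0 0 0 0 0 0 / 0 0 0 0 0 0
t=5: a0@(1,0) a1@(1,0) a2@(0,2) a3@(0,2) | pheromone: 0 0 9 0 0 0 / 6 0 0 0 0 0 / 0 0 0 0 0 0 / 0 0 0 0 0 0

(0, 2)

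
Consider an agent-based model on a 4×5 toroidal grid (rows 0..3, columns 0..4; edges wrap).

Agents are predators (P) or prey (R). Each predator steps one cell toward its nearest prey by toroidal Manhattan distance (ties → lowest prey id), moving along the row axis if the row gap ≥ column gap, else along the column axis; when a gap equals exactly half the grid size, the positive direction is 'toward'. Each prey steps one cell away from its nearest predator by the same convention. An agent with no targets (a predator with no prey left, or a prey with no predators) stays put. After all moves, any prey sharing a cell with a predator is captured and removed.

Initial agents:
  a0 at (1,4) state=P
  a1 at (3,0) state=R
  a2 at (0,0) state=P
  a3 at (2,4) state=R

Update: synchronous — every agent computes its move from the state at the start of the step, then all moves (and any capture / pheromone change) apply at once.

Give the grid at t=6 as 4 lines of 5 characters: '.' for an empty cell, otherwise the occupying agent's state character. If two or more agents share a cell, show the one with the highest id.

.....
.....
R...P
...R.

t=1: a0@(2,4):P a1@(2,0):R a2@(3,0):P a3@(3,4):R
t=2: a0@(2,0):P a1@(2,1):R a2@(2,0):P a3@(0,4):R
t=3: a0@(2,1):P a1@(2,2):R a2@(2,1):P a3@(3,4):R
t=4: a0@(2,2):P a1@(2,3):R a2@(2,2):P a3@(3,3):R
t=5: a0@(2,3):P a1@(2,4):R a2@(2,3):P a3@(0,3):R
t=6: a0@(2,4):P a1@(2,0):R a2@(2,4):P a3@(3,3):R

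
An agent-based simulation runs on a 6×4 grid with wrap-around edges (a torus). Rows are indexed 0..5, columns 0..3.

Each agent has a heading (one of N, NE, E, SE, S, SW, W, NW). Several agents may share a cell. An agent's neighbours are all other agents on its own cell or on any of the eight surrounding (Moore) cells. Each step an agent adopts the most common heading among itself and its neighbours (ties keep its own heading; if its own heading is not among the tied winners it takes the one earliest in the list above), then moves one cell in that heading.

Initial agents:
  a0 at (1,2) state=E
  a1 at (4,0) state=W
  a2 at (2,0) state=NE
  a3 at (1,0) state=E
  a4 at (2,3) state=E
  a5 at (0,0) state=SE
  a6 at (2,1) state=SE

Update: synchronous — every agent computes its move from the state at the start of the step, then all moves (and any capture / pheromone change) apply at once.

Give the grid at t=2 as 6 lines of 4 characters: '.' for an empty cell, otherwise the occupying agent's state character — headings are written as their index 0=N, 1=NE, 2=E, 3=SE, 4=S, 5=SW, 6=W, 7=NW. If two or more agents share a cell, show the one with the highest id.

t=1: a0@(1,3):E a1@(4,3):W a2@(2,1):E a3@(1,1):E a4@(2,0):E a5@(1,1):SE a6@(2,2):E
t=2: a0@(1,0):E a1@(4,2):W a2@(2,2):E a3@(1,2):E a4@(2,1):E a5@(1,2):E a6@(2,3):E

....
2.2.
.222
....
..6.
....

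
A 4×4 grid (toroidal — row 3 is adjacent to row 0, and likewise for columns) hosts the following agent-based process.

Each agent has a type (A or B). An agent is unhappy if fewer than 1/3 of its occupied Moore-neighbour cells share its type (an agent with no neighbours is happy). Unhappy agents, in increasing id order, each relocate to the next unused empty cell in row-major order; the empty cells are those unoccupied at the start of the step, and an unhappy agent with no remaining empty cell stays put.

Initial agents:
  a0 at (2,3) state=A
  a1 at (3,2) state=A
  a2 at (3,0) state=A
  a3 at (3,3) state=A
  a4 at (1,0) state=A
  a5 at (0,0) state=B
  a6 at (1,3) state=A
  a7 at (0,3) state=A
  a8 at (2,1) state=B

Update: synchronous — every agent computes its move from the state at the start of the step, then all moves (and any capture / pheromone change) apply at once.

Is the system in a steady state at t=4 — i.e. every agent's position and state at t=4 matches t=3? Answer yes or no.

t=1: a0@(2,3):A a1@(3,2):A a2@(3,0):A a3@(3,3):A a4@(1,0):A a5@(0,1):B a6@(1,3):A a7@(0,3):A a8@(0,2):B
t=2: a0@(2,3):A a1@(3,2):A a2@(3,0):A a3@(3,3):A a4@(1,0):A a5@(0,0):B a6@(1,3):A a7@(0,3):A a8@(1,1):B
t=3: a0@(2,3):A a1@(3,2):A a2@(3,0):A a3@(3,3):A a4@(1,0):A a5@(0,1):B a6@(1,3):A a7@(0,3):A a8@(1,1):B
t=4: a0@(2,3):A a1@(3,2):A a2@(3,0):A a3@(3,3):A a4@(1,0):A a5@(0,0):B a6@(1,3):A a7@(0,3):A a8@(1,1):B

no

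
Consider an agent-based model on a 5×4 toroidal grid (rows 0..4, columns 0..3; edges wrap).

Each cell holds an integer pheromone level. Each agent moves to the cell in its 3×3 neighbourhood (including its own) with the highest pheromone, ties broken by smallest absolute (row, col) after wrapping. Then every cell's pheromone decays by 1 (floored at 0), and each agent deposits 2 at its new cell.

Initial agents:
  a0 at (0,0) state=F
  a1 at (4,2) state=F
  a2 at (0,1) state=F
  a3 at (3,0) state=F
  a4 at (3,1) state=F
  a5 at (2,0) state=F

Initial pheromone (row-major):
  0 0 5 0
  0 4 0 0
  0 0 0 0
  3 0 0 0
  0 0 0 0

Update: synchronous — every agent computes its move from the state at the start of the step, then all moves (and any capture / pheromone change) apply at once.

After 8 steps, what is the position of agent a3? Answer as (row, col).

t=1: a0@(1,1) a1@(0,2) a2@(0,2) a3@(3,0) a4@(3,0) a5@(1,1) | pheromone: 0 0 8 0 / 0 7 0 0 / 0 0 0 0 / 6 0 0 0 / 0 0 0 0
t=2: a0@(0,2) a1@(0,2) a2@(0,2) a3@(3,0) a4@(3,0) a5@(0,2) | pheromone: 0 0 15 0 / 0 6 0 0 / 0 0 0 0 / 9 0 0 0 / 0 0 0 0
t=3: a0@(0,2) a1@(0,2) a2@(0,2) a3@(3,0) a4@(3,0) a5@(0,2) | pheromone: 0 0 22 0 / 0 5 0 0 / 0 0 0 0 / 12 0 0 0 / 0 0 0 0
t=4: a0@(0,2) a1@(0,2) a2@(0,2) a3@(3,0) a4@(3,0) a5@(0,2) | pheromone: 0 0 29 0 / 0 4 0 0 / 0 0 0 0 / 15 0 0 0 / 0 0 0 0
t=5: a0@(0,2) a1@(0,2) a2@(0,2) a3@(3,0) a4@(3,0) a5@(0,2) | pheromone: 0 0 36 0 / 0 3 0 0 / 0 0 0 0 / 18 0 0 0 / 0 0 0 0
t=6: a0@(0,2) a1@(0,2) a2@(0,2) a3@(3,0) a4@(3,0) a5@(0,2) | pheromone: 0 0 43 0 / 0 2 0 0 / 0 0 0 0 / 21 0 0 0 / 0 0 0 0
t=7: a0@(0,2) a1@(0,2) a2@(0,2) a3@(3,0) a4@(3,0) a5@(0,2) | pheromone: 0 0 50 0 / 0 1 0 0 / 0 0 0 0 / 24 0 0 0 / 0 0 0 0
t=8: a0@(0,2) a1@(0,2) a2@(0,2) a3@(3,0) a4@(3,0) a5@(0,2) | pheromone: 0 0 57 0 / 0 0 0 0 / 0 0 0 0 / 27 0 0 0 / 0 0 0 0

(3, 0)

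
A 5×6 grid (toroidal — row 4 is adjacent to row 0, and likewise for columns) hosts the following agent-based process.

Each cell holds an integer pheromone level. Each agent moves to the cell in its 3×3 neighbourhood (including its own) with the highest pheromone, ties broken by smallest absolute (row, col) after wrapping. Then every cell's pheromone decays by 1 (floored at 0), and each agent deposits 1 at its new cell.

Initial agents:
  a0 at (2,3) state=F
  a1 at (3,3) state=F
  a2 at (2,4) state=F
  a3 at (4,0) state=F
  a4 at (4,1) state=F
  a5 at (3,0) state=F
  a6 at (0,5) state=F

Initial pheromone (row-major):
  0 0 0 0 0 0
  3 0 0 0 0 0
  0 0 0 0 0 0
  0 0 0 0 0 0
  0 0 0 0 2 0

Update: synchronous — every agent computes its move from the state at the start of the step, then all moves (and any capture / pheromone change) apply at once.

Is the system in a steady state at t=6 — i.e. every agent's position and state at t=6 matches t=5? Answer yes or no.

t=1: a0@(1,2) a1@(4,4) a2@(1,3) a3@(0,0) a4@(0,0) a5@(2,0) a6@(1,0) | pheromone: 2 0 0 0 0 0 / 3 0 1 1 0 0 / 1 0 0 0 0 0 / 0 0 0 0 0 0 / 0 0 0 0 2 0
t=2: a0@(1,2) a1@(4,4) a2@(1,2) a3@(1,0) a4@(1,0) a5@(1,0) a6@(1,0) | pheromone: 1 0 0 0 0 0 / 6 0 2 0 0 0 / 0 0 0 0 0 0 / 0 0 0 0 0 0 / 0 0 0 0 2 0
t=3: a0@(1,2) a1@(4,4) a2@(1,2) a3@(1,0) a4@(1,0) a5@(1,0) a6@(1,0) | pheromone: 0 0 0 0 0 0 / 9 0 3 0 0 0 / 0 0 0 0 0 0 / 0 0 0 0 0 0 / 0 0 0 0 2 0
t=4: a0@(1,2) a1@(4,4) a2@(1,2) a3@(1,0) a4@(1,0) a5@(1,0) a6@(1,0) | pheromone: 0 0 0 0 0 0 / 12 0 4 0 0 0 / 0 0 0 0 0 0 / 0 0 0 0 0 0 / 0 0 0 0 2 0
t=5: a0@(1,2) a1@(4,4) a2@(1,2) a3@(1,0) a4@(1,0) a5@(1,0) a6@(1,0) | pheromone: 0 0 0 0 0 0 / 15 0 5 0 0 0 / 0 0 0 0 0 0 / 0 0 0 0 0 0 / 0 0 0 0 2 0
t=6: a0@(1,2) a1@(4,4) a2@(1,2) a3@(1,0) a4@(1,0) a5@(1,0) a6@(1,0) | pheromone: 0 0 0 0 0 0 / 18 0 6 0 0 0 / 0 0 0 0 0 0 / 0 0 0 0 0 0 / 0 0 0 0 2 0

yes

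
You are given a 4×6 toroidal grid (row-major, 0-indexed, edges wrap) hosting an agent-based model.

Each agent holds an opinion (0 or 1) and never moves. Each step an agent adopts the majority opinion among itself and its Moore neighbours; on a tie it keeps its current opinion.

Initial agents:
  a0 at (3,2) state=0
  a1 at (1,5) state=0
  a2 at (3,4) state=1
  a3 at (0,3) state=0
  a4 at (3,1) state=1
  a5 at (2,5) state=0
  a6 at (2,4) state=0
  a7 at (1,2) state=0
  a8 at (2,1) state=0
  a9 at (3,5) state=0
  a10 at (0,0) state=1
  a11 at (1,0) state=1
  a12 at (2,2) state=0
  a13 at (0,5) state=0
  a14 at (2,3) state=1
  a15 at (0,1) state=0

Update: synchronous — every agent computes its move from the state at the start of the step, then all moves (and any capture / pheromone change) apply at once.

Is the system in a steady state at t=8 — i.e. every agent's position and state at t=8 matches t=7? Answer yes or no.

yes

t=1: a0@(3,2):0 a1@(1,5):0 a2@(3,4):0 a3@(0,3):0 a4@(3,1):0 a5@(2,5):0 a6@(2,4):0 a7@(1,2):0 a8@(2,1):0 a9@(3,5):0 a10@(0,0):0 a11@(1,0):0 a12@(2,2):0 a13@(0,5):0 a14@(2,3):0 a15@(0,1):0
t=2: (unchanged — steady state)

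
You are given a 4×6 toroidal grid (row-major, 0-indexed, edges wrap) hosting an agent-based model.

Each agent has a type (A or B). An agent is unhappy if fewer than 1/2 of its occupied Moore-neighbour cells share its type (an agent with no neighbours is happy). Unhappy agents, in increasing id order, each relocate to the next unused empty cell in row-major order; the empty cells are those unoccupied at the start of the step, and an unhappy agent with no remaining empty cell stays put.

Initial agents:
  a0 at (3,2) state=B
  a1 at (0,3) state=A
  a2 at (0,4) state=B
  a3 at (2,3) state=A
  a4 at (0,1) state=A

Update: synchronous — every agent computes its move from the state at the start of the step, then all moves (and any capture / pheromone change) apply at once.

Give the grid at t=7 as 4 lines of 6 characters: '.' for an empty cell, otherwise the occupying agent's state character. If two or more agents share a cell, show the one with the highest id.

B.AA.B
.A....
......
......

t=1: a0@(0,0):B a1@(0,2):A a2@(0,5):B a3@(1,0):A a4@(1,1):A
t=2: a0@(0,1):B a1@(0,2):A a2@(0,5):B a3@(0,3):A a4@(1,1):A
t=3: a0@(0,0):B a1@(0,2):A a2@(0,5):B a3@(0,3):A a4@(1,1):A
t=4: (unchanged — steady state)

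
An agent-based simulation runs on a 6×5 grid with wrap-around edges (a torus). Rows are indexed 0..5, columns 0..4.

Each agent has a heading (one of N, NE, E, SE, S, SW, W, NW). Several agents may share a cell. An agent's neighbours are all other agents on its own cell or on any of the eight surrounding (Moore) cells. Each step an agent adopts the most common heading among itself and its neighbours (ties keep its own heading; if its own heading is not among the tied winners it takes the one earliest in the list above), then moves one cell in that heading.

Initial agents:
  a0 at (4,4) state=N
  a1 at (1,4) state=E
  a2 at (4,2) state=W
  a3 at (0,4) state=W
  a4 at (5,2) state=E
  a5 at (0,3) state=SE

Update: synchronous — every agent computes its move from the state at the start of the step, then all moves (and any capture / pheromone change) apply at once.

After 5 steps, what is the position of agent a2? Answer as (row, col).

(4, 2)

t=1: a0@(3,4):N a1@(1,0):E a2@(4,1):W a3@(0,3):W a4@(5,3):E a5@(0,4):E
t=2: a0@(2,4):N a1@(1,1):E a2@(4,0):W a3@(0,4):E a4@(5,4):E a5@(0,0):E
t=3: a0@(1,4):N a1@(1,2):E a2@(4,4):W a3@(0,0):E a4@(5,0):E a5@(0,1):E
t=4: a0@(0,4):N a1@(1,3):E a2@(4,3):W a3@(0,1):E a4@(5,1):E a5@(0,2):E
t=5: a0@(5,4):N a1@(1,4):E a2@(4,2):W a3@(0,2):E a4@(5,2):E a5@(0,3):E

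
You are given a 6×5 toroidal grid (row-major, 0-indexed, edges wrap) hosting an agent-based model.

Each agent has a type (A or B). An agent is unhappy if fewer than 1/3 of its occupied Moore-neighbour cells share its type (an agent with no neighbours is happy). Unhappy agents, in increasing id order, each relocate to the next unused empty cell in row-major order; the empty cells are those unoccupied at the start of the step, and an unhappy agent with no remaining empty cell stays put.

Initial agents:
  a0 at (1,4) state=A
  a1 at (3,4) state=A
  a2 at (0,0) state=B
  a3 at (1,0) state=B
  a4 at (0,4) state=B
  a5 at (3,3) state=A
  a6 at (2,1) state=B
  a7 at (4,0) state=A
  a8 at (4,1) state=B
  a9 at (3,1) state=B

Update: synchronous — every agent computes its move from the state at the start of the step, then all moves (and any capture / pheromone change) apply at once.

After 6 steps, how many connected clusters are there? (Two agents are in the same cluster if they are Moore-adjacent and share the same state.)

t=1: a0@(0,1):A a1@(3,4):A a2@(0,0):B a3@(1,0):B a4@(0,4):B a5@(3,3):A a6@(2,1):B a7@(4,0):A a8@(4,1):B a9@(3,1):B
t=2: a0@(0,2):A a1@(3,4):A a2@(0,0):B a3@(1,0):B a4@(0,4):B a5@(3,3):A a6@(2,1):B a7@(4,0):A a8@(4,1):B a9@(3,1):B
t=3: (unchanged — steady state)

3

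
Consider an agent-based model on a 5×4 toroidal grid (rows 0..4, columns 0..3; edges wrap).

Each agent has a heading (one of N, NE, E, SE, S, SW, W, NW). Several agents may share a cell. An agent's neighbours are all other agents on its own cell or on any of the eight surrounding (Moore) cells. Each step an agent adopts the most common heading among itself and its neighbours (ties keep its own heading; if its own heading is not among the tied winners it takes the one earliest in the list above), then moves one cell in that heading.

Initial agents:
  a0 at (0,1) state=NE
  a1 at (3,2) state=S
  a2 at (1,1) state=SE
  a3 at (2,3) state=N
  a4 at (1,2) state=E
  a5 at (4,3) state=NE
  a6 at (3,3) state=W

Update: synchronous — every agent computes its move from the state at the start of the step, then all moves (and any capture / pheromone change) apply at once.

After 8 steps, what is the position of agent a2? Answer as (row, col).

t=1: a0@(4,2):NE a1@(4,2):S a2@(2,2):SE a3@(1,3):N a4@(1,3):E a5@(3,0):NE a6@(3,2):W
t=2: a0@(3,3):NE a1@(0,2):S a2@(3,3):SE a3@(0,3):N a4@(1,0):E a5@(2,1):NE a6@(3,1):W
t=3: a0@(2,0):NE a1@(1,2):S a2@(4,0):SE a3@(4,3):N a4@(1,1):E a5@(1,2):NE a6@(3,0):W
t=4: a0@(1,1):NE a1@(2,2):S a2@(0,1):SE a3@(3,3):N a4@(0,2):NE a5@(0,3):NE a6@(3,3):W
t=5: a0@(0,2):NE a1@(3,2):S a2@(4,2):NE a3@(2,3):N a4@(4,3):NE a5@(4,0):NE a6@(3,2):W
t=6: a0@(4,3):NE a1@(2,3):NE a2@(3,3):NE a3@(1,3):N a4@(3,0):NE a5@(3,1):NE a6@(2,3):NE
t=7: a0@(3,0):NE a1@(1,0):NE a2@(2,0):NE a3@(0,0):NE a4@(2,1):NE a5@(2,2):NE a6@(1,0):NE
t=8: a0@(2,1):NE a1@(0,1):NE a2@(1,1):NE a3@(4,1):NE a4@(1,2):NE a5@(1,3):NE a6@(0,1):NE

(1, 1)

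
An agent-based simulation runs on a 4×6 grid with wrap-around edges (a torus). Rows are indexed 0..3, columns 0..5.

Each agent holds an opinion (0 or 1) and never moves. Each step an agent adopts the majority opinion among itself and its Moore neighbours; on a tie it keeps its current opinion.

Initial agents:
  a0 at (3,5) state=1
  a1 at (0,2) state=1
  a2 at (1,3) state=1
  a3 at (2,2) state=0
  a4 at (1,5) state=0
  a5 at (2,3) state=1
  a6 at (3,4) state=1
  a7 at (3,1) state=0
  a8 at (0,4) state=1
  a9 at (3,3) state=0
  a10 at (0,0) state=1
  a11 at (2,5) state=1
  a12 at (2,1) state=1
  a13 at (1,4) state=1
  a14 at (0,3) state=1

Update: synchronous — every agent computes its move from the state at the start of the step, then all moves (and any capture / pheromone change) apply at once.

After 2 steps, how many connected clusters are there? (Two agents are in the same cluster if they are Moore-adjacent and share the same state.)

t=1: a0@(3,5):1 a1@(0,2):1 a2@(1,3):1 a3@(2,2):0 a4@(1,5):1 a5@(2,3):1 a6@(3,4):1 a7@(3,1):1 a8@(0,4):1 a9@(3,3):1 a10@(0,0):1 a11@(2,5):1 a12@(2,1):0 a13@(1,4):1 a14@(0,3):1
t=2: a0@(3,5):1 a1@(0,2):1 a2@(1,3):1 a3@(2,2):1 a4@(1,5):1 a5@(2,3):1 a6@(3,4):1 a7@(3,1):1 a8@(0,4):1 a9@(3,3):1 a10@(0,0):1 a11@(2,5):1 a12@(2,1):0 a13@(1,4):1 a14@(0,3):1

2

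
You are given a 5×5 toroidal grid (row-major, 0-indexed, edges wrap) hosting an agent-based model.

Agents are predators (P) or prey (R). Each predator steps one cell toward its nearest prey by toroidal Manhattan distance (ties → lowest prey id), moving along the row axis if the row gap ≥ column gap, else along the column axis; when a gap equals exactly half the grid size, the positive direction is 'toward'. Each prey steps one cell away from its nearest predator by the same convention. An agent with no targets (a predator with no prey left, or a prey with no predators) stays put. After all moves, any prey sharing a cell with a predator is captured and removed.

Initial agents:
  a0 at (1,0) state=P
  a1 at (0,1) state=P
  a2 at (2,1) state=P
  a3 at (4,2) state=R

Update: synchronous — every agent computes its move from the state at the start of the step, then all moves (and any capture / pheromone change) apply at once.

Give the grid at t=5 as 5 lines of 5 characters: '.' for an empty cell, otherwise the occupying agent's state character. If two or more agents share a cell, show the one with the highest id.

t=1: a0@(0,0):P a1@(4,1):P a2@(3,1):P a3@(3,2):R
t=2: a0@(4,0):P a1@(3,1):P a2@(3,2):P a3@(3,3):R
t=3: a0@(4,4):P a1@(3,2):P a2@(3,3):P a3@(3,4):R
t=4: a0@(3,4):P a1@(3,3):P a2@(3,4):P a3@(2,4):R
t=5: a0@(2,4):P a1@(2,3):P a2@(2,4):P a3@(1,4):R

.....
....R
...PP
.....
.....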